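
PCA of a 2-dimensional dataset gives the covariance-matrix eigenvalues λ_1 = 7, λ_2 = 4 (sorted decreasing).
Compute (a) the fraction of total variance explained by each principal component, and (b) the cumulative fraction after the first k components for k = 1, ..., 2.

Step 1 — total variance = trace(Sigma) = Σ λ_i = 7 + 4 = 11.

Step 2 — fraction explained by component i = λ_i / Σ λ:
  PC1: 7/11 = 0.6364
  PC2: 4/11 = 0.3636

Step 3 — cumulative fraction after k components = (λ_1 + ... + λ_k) / Σ λ:
  k = 1: 7/11 = 0.6364
  k = 2: (7 + 4)/11 = 11/11 = 1

Summary (fraction, with percent):

explained: PC1 0.6364 (63.64%), PC2 0.3636 (36.36%);  cumulative: 0.6364, 1


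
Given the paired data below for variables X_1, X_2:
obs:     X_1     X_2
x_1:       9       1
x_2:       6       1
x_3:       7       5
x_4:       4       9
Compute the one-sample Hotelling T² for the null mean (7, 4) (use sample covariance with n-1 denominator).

Step 1 — sample mean vector:
  mean(X_1) = (9 + 6 + 7 + 4) / 4 = 26/4 = 6.5
  mean(X_2) = (1 + 1 + 5 + 9) / 4 = 16/4 = 4
  x̄ = (6.5, 4),  deviation x̄ - mu_0 = (6.5, 4) - (7, 4) = (-0.5, 0).

Step 2 — sample covariance matrix, S[i,j] = (1/(n-1)) · Σ_k (x_{k,i} - mean_i) · (x_{k,j} - mean_j), divisor n-1 = 3:
  S[X_1,X_1] = ((2.5)·(2.5) + (-0.5)·(-0.5) + (0.5)·(0.5) + (-2.5)·(-2.5)) / 3 = 13/3 = 4.3333
  S[X_1,X_2] = ((2.5)·(-3) + (-0.5)·(-3) + (0.5)·(1) + (-2.5)·(5)) / 3 = -18/3 = -6
  S[X_2,X_2] = ((-3)·(-3) + (-3)·(-3) + (1)·(1) + (5)·(5)) / 3 = 44/3 = 14.6667
  S = [[4.3333, -6],
 [-6, 14.6667]].

Step 3 — invert S. det(S) = 4.3333·14.6667 - (-6)² = 27.5556.
  S^{-1} = (1/det) · [[d, -b], [-b, a]] = [[0.5323, 0.2177],
 [0.2177, 0.1573]].

Step 4 — quadratic form (x̄ - mu_0)^T · S^{-1} · (x̄ - mu_0):
  S^{-1} · (x̄ - mu_0) = (-0.2661, -0.1089),
  (x̄ - mu_0)^T · [...] = (-0.5)·(-0.2661) + (0)·(-0.1089) = 0.1331.

Step 5 — scale by n: T² = 4 · 0.1331 = 0.5323.

T² ≈ 0.5323


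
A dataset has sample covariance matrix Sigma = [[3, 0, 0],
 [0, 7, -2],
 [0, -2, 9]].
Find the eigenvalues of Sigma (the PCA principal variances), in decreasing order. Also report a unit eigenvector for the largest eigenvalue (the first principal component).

Step 1 — characteristic polynomial p(λ) = det(λI - Sigma) = λ³ - tr·λ² + c_1·λ - det, where tr = trace, c_1 = sum of the principal 2×2 minors, det = det(Sigma):
  tr = 3 + 7 + 9 = 19,
  c_1 = (3·7 - (0)²) + (3·9 - (0)²) + (7·9 - (-2)²) = 21 + 27 + 59 = 107,
  det = 3·(7·9 - (-2)²) - (0)·((0)·9 - (-2)·(0)) + (0)·((0)·(-2) - 7·(0)) = 3·(59) - (0)·(0) + (0)·(0) = 177.
  So p(λ) = λ³ - 19λ² + 107λ - 177.
Step 2 — look for an integer root (rational root theorem: any rational root is an integer divisor of 177). Testing λ = 3:
  p(3) = 27 - 171 + 321 - 177 = 0  ✓
  Dividing out (λ - 3): p(λ) = (λ - 3)(λ² - 16λ + 59).
Step 3 — remaining eigenvalues from the quadratic λ² - 16λ + 59 = 0:
  Δ = 16² - 4·59 = 256 - 236 = 20,  λ = (16 ± √20)/2 = (16 ± 4.4721)/2 ≈ 10.2361 or 5.7639.
  Sorted: λ_1 = 10.2361,  λ_2 = 5.7639,  λ_3 = 3  (check: sum = 19 = tr ✓).

Step 4 — unit eigenvector for λ_1 ≈ 10.2361: v spans the null space of (Sigma - λ_1 I), whose rows are
  r_1 = (-7.2361, 0, 0),  r_2 = (0, -3.2361, -2),  r_3 = (0, -2, -1.2361).
  v is orthogonal to every row, so take v ∝ r_1 × r_2 = ((0)·(-2) - (0)·(-3.2361), (0)·(0) - (-7.2361)·(-2), (-7.2361)·(-3.2361) - (0)·(0)) ≈ (0, -14.4721, 23.4164).
  Rescale (multiply by -1 so the first nonzero entry is positive): u = (0, 14.4721, -23.4164).
  ||u|| = √((0)² + (14.4721)² + (-23.4164)²) = √(757.7709) ≈ 27.5276,  v_1 = u/||u|| ≈ (0, 0.5257, -0.8507) (||v_1|| = 1).

λ_1 = 10.2361,  λ_2 = 5.7639,  λ_3 = 3;  v_1 ≈ (0, 0.5257, -0.8507)


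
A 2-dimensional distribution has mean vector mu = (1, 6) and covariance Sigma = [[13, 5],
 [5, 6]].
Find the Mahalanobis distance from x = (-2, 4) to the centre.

Step 1 — centre the observation: (x - mu) = (-3, -2).

Step 2 — invert Sigma. det(Sigma) = 13·6 - (5)² = 53.
  Sigma^{-1} = (1/det) · [[d, -b], [-b, a]] = [[0.1132, -0.0943],
 [-0.0943, 0.2453]].

Step 3 — form the quadratic (x - mu)^T · Sigma^{-1} · (x - mu):
  Sigma^{-1} · (x - mu) = (-0.1509, -0.2075).
  (x - mu)^T · [Sigma^{-1} · (x - mu)] = (-3)·(-0.1509) + (-2)·(-0.2075) = 0.8679.

Step 4 — take square root: d = √(0.8679) ≈ 0.9316.

d(x, mu) = √(0.8679) ≈ 0.9316


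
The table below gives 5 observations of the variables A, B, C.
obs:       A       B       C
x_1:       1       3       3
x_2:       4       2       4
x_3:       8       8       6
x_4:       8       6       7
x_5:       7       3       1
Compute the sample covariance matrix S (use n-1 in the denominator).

Step 1 — column means:
  mean(A) = (1 + 4 + 8 + 8 + 7) / 5 = 28/5 = 5.6
  mean(B) = (3 + 2 + 8 + 6 + 3) / 5 = 22/5 = 4.4
  mean(C) = (3 + 4 + 6 + 7 + 1) / 5 = 21/5 = 4.2

Step 2 — sample covariance S[i,j] = (1/(n-1)) · Σ_k (x_{k,i} - mean_i) · (x_{k,j} - mean_j), with n-1 = 4.
  S[A,A] = ((-4.6)·(-4.6) + (-1.6)·(-1.6) + (2.4)·(2.4) + (2.4)·(2.4) + (1.4)·(1.4)) / 4 = 37.2/4 = 9.3
  S[A,B] = ((-4.6)·(-1.4) + (-1.6)·(-2.4) + (2.4)·(3.6) + (2.4)·(1.6) + (1.4)·(-1.4)) / 4 = 20.8/4 = 5.2
  S[A,C] = ((-4.6)·(-1.2) + (-1.6)·(-0.2) + (2.4)·(1.8) + (2.4)·(2.8) + (1.4)·(-3.2)) / 4 = 12.4/4 = 3.1
  S[B,B] = ((-1.4)·(-1.4) + (-2.4)·(-2.4) + (3.6)·(3.6) + (1.6)·(1.6) + (-1.4)·(-1.4)) / 4 = 25.2/4 = 6.3
  S[B,C] = ((-1.4)·(-1.2) + (-2.4)·(-0.2) + (3.6)·(1.8) + (1.6)·(2.8) + (-1.4)·(-3.2)) / 4 = 17.6/4 = 4.4
  S[C,C] = ((-1.2)·(-1.2) + (-0.2)·(-0.2) + (1.8)·(1.8) + (2.8)·(2.8) + (-3.2)·(-3.2)) / 4 = 22.8/4 = 5.7

S is symmetric (S[j,i] = S[i,j]). Assembling:

S = [[9.3, 5.2, 3.1],
 [5.2, 6.3, 4.4],
 [3.1, 4.4, 5.7]]


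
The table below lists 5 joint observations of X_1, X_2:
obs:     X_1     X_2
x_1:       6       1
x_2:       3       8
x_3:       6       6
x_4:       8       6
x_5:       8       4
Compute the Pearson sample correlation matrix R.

Step 1 — column means:
  mean(X_1) = (6 + 3 + 6 + 8 + 8) / 5 = 31/5 = 6.2
  mean(X_2) = (1 + 8 + 6 + 6 + 4) / 5 = 25/5 = 5

Step 2 — sample variances and covariances s[i,j] = (1/(n-1)) · Σ_k (x_{k,i} - mean_i) · (x_{k,j} - mean_j), with n-1 = 4:
  s[X_1,X_1] = ((-0.2)·(-0.2) + (-3.2)·(-3.2) + (-0.2)·(-0.2) + (1.8)·(1.8) + (1.8)·(1.8)) / 4 = 16.8/4 = 4.2
  s[X_1,X_2] = ((-0.2)·(-4) + (-3.2)·(3) + (-0.2)·(1) + (1.8)·(1) + (1.8)·(-1)) / 4 = -9/4 = -2.25
  s[X_2,X_2] = ((-4)·(-4) + (3)·(3) + (1)·(1) + (1)·(1) + (-1)·(-1)) / 4 = 28/4 = 7
  Sample standard deviations s_i = √(s[i,i]):
  s(X_1) = √(4.2) = 2.0494
  s(X_2) = √(7) = 2.6458

Step 3 — r_{ij} = s_{ij} / (s_i · s_j):
  r[X_1,X_1] = 1 (diagonal).
  r[X_1,X_2] = -2.25 / (2.0494 · 2.6458) = -2.25 / 5.4222 = -0.415
  r[X_2,X_2] = 1 (diagonal).

R is symmetric with unit diagonal. Assembling:

R = [[1, -0.415],
 [-0.415, 1]]


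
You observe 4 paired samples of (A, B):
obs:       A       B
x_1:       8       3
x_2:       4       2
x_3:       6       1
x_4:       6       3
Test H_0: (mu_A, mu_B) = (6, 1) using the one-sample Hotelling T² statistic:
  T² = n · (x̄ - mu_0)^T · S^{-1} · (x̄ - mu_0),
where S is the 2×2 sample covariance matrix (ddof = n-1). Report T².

Step 1 — sample mean vector:
  mean(A) = (8 + 4 + 6 + 6) / 4 = 24/4 = 6
  mean(B) = (3 + 2 + 1 + 3) / 4 = 9/4 = 2.25
  x̄ = (6, 2.25),  deviation x̄ - mu_0 = (6, 2.25) - (6, 1) = (0, 1.25).

Step 2 — sample covariance matrix, S[i,j] = (1/(n-1)) · Σ_k (x_{k,i} - mean_i) · (x_{k,j} - mean_j), divisor n-1 = 3:
  S[A,A] = ((2)·(2) + (-2)·(-2) + (0)·(0) + (0)·(0)) / 3 = 8/3 = 2.6667
  S[A,B] = ((2)·(0.75) + (-2)·(-0.25) + (0)·(-1.25) + (0)·(0.75)) / 3 = 2/3 = 0.6667
  S[B,B] = ((0.75)·(0.75) + (-0.25)·(-0.25) + (-1.25)·(-1.25) + (0.75)·(0.75)) / 3 = 2.75/3 = 0.9167
  S = [[2.6667, 0.6667],
 [0.6667, 0.9167]].

Step 3 — invert S. det(S) = 2.6667·0.9167 - (0.6667)² = 2.
  S^{-1} = (1/det) · [[d, -b], [-b, a]] = [[0.4583, -0.3333],
 [-0.3333, 1.3333]].

Step 4 — quadratic form (x̄ - mu_0)^T · S^{-1} · (x̄ - mu_0):
  S^{-1} · (x̄ - mu_0) = (-0.4167, 1.6667),
  (x̄ - mu_0)^T · [...] = (0)·(-0.4167) + (1.25)·(1.6667) = 2.0833.

Step 5 — scale by n: T² = 4 · 2.0833 = 8.3333.

T² ≈ 8.3333


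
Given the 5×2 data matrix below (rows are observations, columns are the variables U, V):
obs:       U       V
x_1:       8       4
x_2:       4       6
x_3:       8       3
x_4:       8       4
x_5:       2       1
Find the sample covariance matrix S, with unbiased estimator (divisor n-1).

Step 1 — column means:
  mean(U) = (8 + 4 + 8 + 8 + 2) / 5 = 30/5 = 6
  mean(V) = (4 + 6 + 3 + 4 + 1) / 5 = 18/5 = 3.6

Step 2 — sample covariance S[i,j] = (1/(n-1)) · Σ_k (x_{k,i} - mean_i) · (x_{k,j} - mean_j), with n-1 = 4.
  S[U,U] = ((2)·(2) + (-2)·(-2) + (2)·(2) + (2)·(2) + (-4)·(-4)) / 4 = 32/4 = 8
  S[U,V] = ((2)·(0.4) + (-2)·(2.4) + (2)·(-0.6) + (2)·(0.4) + (-4)·(-2.6)) / 4 = 6/4 = 1.5
  S[V,V] = ((0.4)·(0.4) + (2.4)·(2.4) + (-0.6)·(-0.6) + (0.4)·(0.4) + (-2.6)·(-2.6)) / 4 = 13.2/4 = 3.3

S is symmetric (S[j,i] = S[i,j]). Assembling:

S = [[8, 1.5],
 [1.5, 3.3]]


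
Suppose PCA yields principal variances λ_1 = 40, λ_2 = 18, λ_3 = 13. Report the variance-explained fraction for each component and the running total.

Step 1 — total variance = trace(Sigma) = Σ λ_i = 40 + 18 + 13 = 71.

Step 2 — fraction explained by component i = λ_i / Σ λ:
  PC1: 40/71 = 0.5634
  PC2: 18/71 = 0.2535
  PC3: 13/71 = 0.1831

Step 3 — cumulative fraction after k components = (λ_1 + ... + λ_k) / Σ λ:
  k = 1: 40/71 = 0.5634
  k = 2: (40 + 18)/71 = 58/71 = 0.8169
  k = 3: (40 + 18 + 13)/71 = 71/71 = 1

Summary (fraction, with percent):

explained: PC1 0.5634 (56.34%), PC2 0.2535 (25.35%), PC3 0.1831 (18.31%);  cumulative: 0.5634, 0.8169, 1


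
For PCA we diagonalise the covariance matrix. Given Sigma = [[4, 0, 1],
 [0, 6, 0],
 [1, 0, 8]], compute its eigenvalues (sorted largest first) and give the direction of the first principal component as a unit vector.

Step 1 — characteristic polynomial p(λ) = det(λI - Sigma) = λ³ - tr·λ² + c_1·λ - det, where tr = trace, c_1 = sum of the principal 2×2 minors, det = det(Sigma):
  tr = 4 + 6 + 8 = 18,
  c_1 = (4·6 - (0)²) + (4·8 - (1)²) + (6·8 - (0)²) = 24 + 31 + 48 = 103,
  det = 4·(6·8 - (0)²) - (0)·((0)·8 - (0)·(1)) + (1)·((0)·(0) - 6·(1)) = 4·(48) - (0)·(0) + (1)·(-6) = 186.
  So p(λ) = λ³ - 18λ² + 103λ - 186.
Step 2 — look for an integer root (rational root theorem: any rational root is an integer divisor of 186). Testing λ = 6:
  p(6) = 216 - 648 + 618 - 186 = 0  ✓
  Dividing out (λ - 6): p(λ) = (λ - 6)(λ² - 12λ + 31).
Step 3 — remaining eigenvalues from the quadratic λ² - 12λ + 31 = 0:
  Δ = 12² - 4·31 = 144 - 124 = 20,  λ = (12 ± √20)/2 = (12 ± 4.4721)/2 ≈ 8.2361 or 3.7639.
  Sorted: λ_1 = 8.2361,  λ_2 = 6,  λ_3 = 3.7639  (check: sum = 18 = tr ✓).

Step 4 — unit eigenvector for λ_1 ≈ 8.2361: v spans the null space of (Sigma - λ_1 I), whose rows are
  r_1 = (-4.2361, 0, 1),  r_2 = (0, -2.2361, 0),  r_3 = (1, 0, -0.2361).
  v is orthogonal to every row, so take v ∝ r_1 × r_2 = ((0)·(0) - (1)·(-2.2361), (1)·(0) - (-4.2361)·(0), (-4.2361)·(-2.2361) - (0)·(0)) ≈ (2.2361, 0, 9.4721).
  Let u = (2.2361, 0, 9.4721).
  ||u|| = √((2.2361)² + (0)² + (9.4721)²) = √(94.7214) ≈ 9.7325,  v_1 = u/||u|| ≈ (0.2298, 0, 0.9732) (||v_1|| = 1).

λ_1 = 8.2361,  λ_2 = 6,  λ_3 = 3.7639;  v_1 ≈ (0.2298, 0, 0.9732)


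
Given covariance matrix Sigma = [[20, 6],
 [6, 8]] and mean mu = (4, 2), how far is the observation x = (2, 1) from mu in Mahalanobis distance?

Step 1 — centre the observation: (x - mu) = (-2, -1).

Step 2 — invert Sigma. det(Sigma) = 20·8 - (6)² = 124.
  Sigma^{-1} = (1/det) · [[d, -b], [-b, a]] = [[0.0645, -0.0484],
 [-0.0484, 0.1613]].

Step 3 — form the quadratic (x - mu)^T · Sigma^{-1} · (x - mu):
  Sigma^{-1} · (x - mu) = (-0.0806, -0.0645).
  (x - mu)^T · [Sigma^{-1} · (x - mu)] = (-2)·(-0.0806) + (-1)·(-0.0645) = 0.2258.

Step 4 — take square root: d = √(0.2258) ≈ 0.4752.

d(x, mu) = √(0.2258) ≈ 0.4752


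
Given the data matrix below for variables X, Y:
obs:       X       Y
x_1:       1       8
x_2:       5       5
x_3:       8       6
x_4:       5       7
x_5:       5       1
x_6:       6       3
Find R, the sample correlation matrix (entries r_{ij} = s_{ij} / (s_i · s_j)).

Step 1 — column means:
  mean(X) = (1 + 5 + 8 + 5 + 5 + 6) / 6 = 30/6 = 5
  mean(Y) = (8 + 5 + 6 + 7 + 1 + 3) / 6 = 30/6 = 5

Step 2 — sample variances and covariances s[i,j] = (1/(n-1)) · Σ_k (x_{k,i} - mean_i) · (x_{k,j} - mean_j), with n-1 = 5:
  s[X,X] = ((-4)·(-4) + (0)·(0) + (3)·(3) + (0)·(0) + (0)·(0) + (1)·(1)) / 5 = 26/5 = 5.2
  s[X,Y] = ((-4)·(3) + (0)·(0) + (3)·(1) + (0)·(2) + (0)·(-4) + (1)·(-2)) / 5 = -11/5 = -2.2
  s[Y,Y] = ((3)·(3) + (0)·(0) + (1)·(1) + (2)·(2) + (-4)·(-4) + (-2)·(-2)) / 5 = 34/5 = 6.8
  Sample standard deviations s_i = √(s[i,i]):
  s(X) = √(5.2) = 2.2804
  s(Y) = √(6.8) = 2.6077

Step 3 — r_{ij} = s_{ij} / (s_i · s_j):
  r[X,X] = 1 (diagonal).
  r[X,Y] = -2.2 / (2.2804 · 2.6077) = -2.2 / 5.9464 = -0.37
  r[Y,Y] = 1 (diagonal).

R is symmetric with unit diagonal. Assembling:

R = [[1, -0.37],
 [-0.37, 1]]


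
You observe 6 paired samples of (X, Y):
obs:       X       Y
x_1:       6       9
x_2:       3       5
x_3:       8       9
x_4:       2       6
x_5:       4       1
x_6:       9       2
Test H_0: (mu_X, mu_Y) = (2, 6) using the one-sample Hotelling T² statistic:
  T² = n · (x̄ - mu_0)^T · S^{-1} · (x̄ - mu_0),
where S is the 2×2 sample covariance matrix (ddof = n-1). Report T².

Step 1 — sample mean vector:
  mean(X) = (6 + 3 + 8 + 2 + 4 + 9) / 6 = 32/6 = 5.3333
  mean(Y) = (9 + 5 + 9 + 6 + 1 + 2) / 6 = 32/6 = 5.3333
  x̄ = (5.3333, 5.3333),  deviation x̄ - mu_0 = (5.3333, 5.3333) - (2, 6) = (3.3333, -0.6667).

Step 2 — sample covariance matrix, S[i,j] = (1/(n-1)) · Σ_k (x_{k,i} - mean_i) · (x_{k,j} - mean_j), divisor n-1 = 5:
  S[X,X] = ((0.6667)·(0.6667) + (-2.3333)·(-2.3333) + (2.6667)·(2.6667) + (-3.3333)·(-3.3333) + (-1.3333)·(-1.3333) + (3.6667)·(3.6667)) / 5 = 39.3333/5 = 7.8667
  S[X,Y] = ((0.6667)·(3.6667) + (-2.3333)·(-0.3333) + (2.6667)·(3.6667) + (-3.3333)·(0.6667) + (-1.3333)·(-4.3333) + (3.6667)·(-3.3333)) / 5 = 4.3333/5 = 0.8667
  S[Y,Y] = ((3.6667)·(3.6667) + (-0.3333)·(-0.3333) + (3.6667)·(3.6667) + (0.6667)·(0.6667) + (-4.3333)·(-4.3333) + (-3.3333)·(-3.3333)) / 5 = 57.3333/5 = 11.4667
  S = [[7.8667, 0.8667],
 [0.8667, 11.4667]].

Step 3 — invert S. det(S) = 7.8667·11.4667 - (0.8667)² = 89.4533.
  S^{-1} = (1/det) · [[d, -b], [-b, a]] = [[0.1282, -0.0097],
 [-0.0097, 0.0879]].

Step 4 — quadratic form (x̄ - mu_0)^T · S^{-1} · (x̄ - mu_0):
  S^{-1} · (x̄ - mu_0) = (0.4337, -0.0909),
  (x̄ - mu_0)^T · [...] = (3.3333)·(0.4337) + (-0.6667)·(-0.0909) = 1.5064.

Step 5 — scale by n: T² = 6 · 1.5064 = 9.0386.

T² ≈ 9.0386


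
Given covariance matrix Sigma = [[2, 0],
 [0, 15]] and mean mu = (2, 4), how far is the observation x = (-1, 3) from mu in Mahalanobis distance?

Step 1 — centre the observation: (x - mu) = (-3, -1).

Step 2 — invert Sigma. det(Sigma) = 2·15 - (0)² = 30.
  Sigma^{-1} = (1/det) · [[d, -b], [-b, a]] = [[0.5, 0],
 [0, 0.0667]].

Step 3 — form the quadratic (x - mu)^T · Sigma^{-1} · (x - mu):
  Sigma^{-1} · (x - mu) = (-1.5, -0.0667).
  (x - mu)^T · [Sigma^{-1} · (x - mu)] = (-3)·(-1.5) + (-1)·(-0.0667) = 4.5667.

Step 4 — take square root: d = √(4.5667) ≈ 2.137.

d(x, mu) = √(4.5667) ≈ 2.137


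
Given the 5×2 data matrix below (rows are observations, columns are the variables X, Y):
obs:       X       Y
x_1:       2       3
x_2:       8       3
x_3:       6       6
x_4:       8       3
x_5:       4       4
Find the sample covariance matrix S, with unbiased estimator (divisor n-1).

Step 1 — column means:
  mean(X) = (2 + 8 + 6 + 8 + 4) / 5 = 28/5 = 5.6
  mean(Y) = (3 + 3 + 6 + 3 + 4) / 5 = 19/5 = 3.8

Step 2 — sample covariance S[i,j] = (1/(n-1)) · Σ_k (x_{k,i} - mean_i) · (x_{k,j} - mean_j), with n-1 = 4.
  S[X,X] = ((-3.6)·(-3.6) + (2.4)·(2.4) + (0.4)·(0.4) + (2.4)·(2.4) + (-1.6)·(-1.6)) / 4 = 27.2/4 = 6.8
  S[X,Y] = ((-3.6)·(-0.8) + (2.4)·(-0.8) + (0.4)·(2.2) + (2.4)·(-0.8) + (-1.6)·(0.2)) / 4 = -0.4/4 = -0.1
  S[Y,Y] = ((-0.8)·(-0.8) + (-0.8)·(-0.8) + (2.2)·(2.2) + (-0.8)·(-0.8) + (0.2)·(0.2)) / 4 = 6.8/4 = 1.7

S is symmetric (S[j,i] = S[i,j]). Assembling:

S = [[6.8, -0.1],
 [-0.1, 1.7]]


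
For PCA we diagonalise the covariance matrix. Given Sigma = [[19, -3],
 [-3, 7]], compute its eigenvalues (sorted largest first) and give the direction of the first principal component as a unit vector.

Step 1 — characteristic polynomial of 2×2 Sigma:
  det(Sigma - λI) = λ² - trace · λ + det = 0.
  trace = 19 + 7 = 26, det = 19·7 - (-3)² = 124.
Step 2 — discriminant:
  Δ = trace² - 4·det = 676 - 496 = 180.
Step 3 — eigenvalues:
  λ = (trace ± √Δ)/2 = (26 ± 13.4164)/2,
  λ_1 = 19.7082,  λ_2 = 6.2918.

Step 4 — unit eigenvector for λ_1: solve (Sigma - λ_1 I)v = 0. First row:
  (19 - 19.7082)·v_x + (-3)·v_y = 0, i.e. (-0.7082)·v_x + (-3)·v_y = 0,
  so v ∝ (b, λ_1 - a) = (-3, 0.7082); multiply by -1 so the first entry is positive: u = (3, -0.7082).
  ||u|| = √((3)² + (-0.7082)²) = √(9.5016) ≈ 3.0825,
  v_1 = u/||u|| ≈ (0.9732, -0.2298) (||v_1|| = 1).

λ_1 = 19.7082,  λ_2 = 6.2918;  v_1 ≈ (0.9732, -0.2298)


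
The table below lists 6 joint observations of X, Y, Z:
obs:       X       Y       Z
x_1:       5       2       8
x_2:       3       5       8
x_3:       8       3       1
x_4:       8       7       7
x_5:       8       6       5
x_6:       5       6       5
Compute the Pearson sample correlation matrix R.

Step 1 — column means:
  mean(X) = (5 + 3 + 8 + 8 + 8 + 5) / 6 = 37/6 = 6.1667
  mean(Y) = (2 + 5 + 3 + 7 + 6 + 6) / 6 = 29/6 = 4.8333
  mean(Z) = (8 + 8 + 1 + 7 + 5 + 5) / 6 = 34/6 = 5.6667

Step 2 — sample variances and covariances s[i,j] = (1/(n-1)) · Σ_k (x_{k,i} - mean_i) · (x_{k,j} - mean_j), with n-1 = 5:
  s[X,X] = ((-1.1667)·(-1.1667) + (-3.1667)·(-3.1667) + (1.8333)·(1.8333) + (1.8333)·(1.8333) + (1.8333)·(1.8333) + (-1.1667)·(-1.1667)) / 5 = 22.8333/5 = 4.5667
  s[X,Y] = ((-1.1667)·(-2.8333) + (-3.1667)·(0.1667) + (1.8333)·(-1.8333) + (1.8333)·(2.1667) + (1.8333)·(1.1667) + (-1.1667)·(1.1667)) / 5 = 4.1667/5 = 0.8333
  s[X,Z] = ((-1.1667)·(2.3333) + (-3.1667)·(2.3333) + (1.8333)·(-4.6667) + (1.8333)·(1.3333) + (1.8333)·(-0.6667) + (-1.1667)·(-0.6667)) / 5 = -16.6667/5 = -3.3333
  s[Y,Y] = ((-2.8333)·(-2.8333) + (0.1667)·(0.1667) + (-1.8333)·(-1.8333) + (2.1667)·(2.1667) + (1.1667)·(1.1667) + (1.1667)·(1.1667)) / 5 = 18.8333/5 = 3.7667
  s[Y,Z] = ((-2.8333)·(2.3333) + (0.1667)·(2.3333) + (-1.8333)·(-4.6667) + (2.1667)·(1.3333) + (1.1667)·(-0.6667) + (1.1667)·(-0.6667)) / 5 = 3.6667/5 = 0.7333
  s[Z,Z] = ((2.3333)·(2.3333) + (2.3333)·(2.3333) + (-4.6667)·(-4.6667) + (1.3333)·(1.3333) + (-0.6667)·(-0.6667) + (-0.6667)·(-0.6667)) / 5 = 35.3333/5 = 7.0667
  Sample standard deviations s_i = √(s[i,i]):
  s(X) = √(4.5667) = 2.137
  s(Y) = √(3.7667) = 1.9408
  s(Z) = √(7.0667) = 2.6583

Step 3 — r_{ij} = s_{ij} / (s_i · s_j):
  r[X,X] = 1 (diagonal).
  r[X,Y] = 0.8333 / (2.137 · 1.9408) = 0.8333 / 4.1474 = 0.2009
  r[X,Z] = -3.3333 / (2.137 · 2.6583) = -3.3333 / 5.6808 = -0.5868
  r[Y,Y] = 1 (diagonal).
  r[Y,Z] = 0.7333 / (1.9408 · 2.6583) = 0.7333 / 5.1592 = 0.1421
  r[Z,Z] = 1 (diagonal).

R is symmetric with unit diagonal. Assembling:

R = [[1, 0.2009, -0.5868],
 [0.2009, 1, 0.1421],
 [-0.5868, 0.1421, 1]]


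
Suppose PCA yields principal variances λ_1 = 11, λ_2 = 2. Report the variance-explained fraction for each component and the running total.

Step 1 — total variance = trace(Sigma) = Σ λ_i = 11 + 2 = 13.

Step 2 — fraction explained by component i = λ_i / Σ λ:
  PC1: 11/13 = 0.8462
  PC2: 2/13 = 0.1538

Step 3 — cumulative fraction after k components = (λ_1 + ... + λ_k) / Σ λ:
  k = 1: 11/13 = 0.8462
  k = 2: (11 + 2)/13 = 13/13 = 1

Summary (fraction, with percent):

explained: PC1 0.8462 (84.62%), PC2 0.1538 (15.38%);  cumulative: 0.8462, 1


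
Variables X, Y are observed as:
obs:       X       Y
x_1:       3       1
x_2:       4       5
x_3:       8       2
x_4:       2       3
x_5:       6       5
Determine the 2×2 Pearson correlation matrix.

Step 1 — column means:
  mean(X) = (3 + 4 + 8 + 2 + 6) / 5 = 23/5 = 4.6
  mean(Y) = (1 + 5 + 2 + 3 + 5) / 5 = 16/5 = 3.2

Step 2 — sample variances and covariances s[i,j] = (1/(n-1)) · Σ_k (x_{k,i} - mean_i) · (x_{k,j} - mean_j), with n-1 = 4:
  s[X,X] = ((-1.6)·(-1.6) + (-0.6)·(-0.6) + (3.4)·(3.4) + (-2.6)·(-2.6) + (1.4)·(1.4)) / 4 = 23.2/4 = 5.8
  s[X,Y] = ((-1.6)·(-2.2) + (-0.6)·(1.8) + (3.4)·(-1.2) + (-2.6)·(-0.2) + (1.4)·(1.8)) / 4 = 1.4/4 = 0.35
  s[Y,Y] = ((-2.2)·(-2.2) + (1.8)·(1.8) + (-1.2)·(-1.2) + (-0.2)·(-0.2) + (1.8)·(1.8)) / 4 = 12.8/4 = 3.2
  Sample standard deviations s_i = √(s[i,i]):
  s(X) = √(5.8) = 2.4083
  s(Y) = √(3.2) = 1.7889

Step 3 — r_{ij} = s_{ij} / (s_i · s_j):
  r[X,X] = 1 (diagonal).
  r[X,Y] = 0.35 / (2.4083 · 1.7889) = 0.35 / 4.3081 = 0.0812
  r[Y,Y] = 1 (diagonal).

R is symmetric with unit diagonal. Assembling:

R = [[1, 0.0812],
 [0.0812, 1]]


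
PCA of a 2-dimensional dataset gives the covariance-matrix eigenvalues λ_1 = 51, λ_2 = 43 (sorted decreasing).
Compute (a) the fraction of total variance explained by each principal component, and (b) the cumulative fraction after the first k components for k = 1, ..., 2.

Step 1 — total variance = trace(Sigma) = Σ λ_i = 51 + 43 = 94.

Step 2 — fraction explained by component i = λ_i / Σ λ:
  PC1: 51/94 = 0.5426
  PC2: 43/94 = 0.4574

Step 3 — cumulative fraction after k components = (λ_1 + ... + λ_k) / Σ λ:
  k = 1: 51/94 = 0.5426
  k = 2: (51 + 43)/94 = 94/94 = 1

Summary (fraction, with percent):

explained: PC1 0.5426 (54.26%), PC2 0.4574 (45.74%);  cumulative: 0.5426, 1


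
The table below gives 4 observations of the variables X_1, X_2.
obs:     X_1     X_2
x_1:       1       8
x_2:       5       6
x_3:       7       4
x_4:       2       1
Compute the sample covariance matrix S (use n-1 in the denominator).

Step 1 — column means:
  mean(X_1) = (1 + 5 + 7 + 2) / 4 = 15/4 = 3.75
  mean(X_2) = (8 + 6 + 4 + 1) / 4 = 19/4 = 4.75

Step 2 — sample covariance S[i,j] = (1/(n-1)) · Σ_k (x_{k,i} - mean_i) · (x_{k,j} - mean_j), with n-1 = 3.
  S[X_1,X_1] = ((-2.75)·(-2.75) + (1.25)·(1.25) + (3.25)·(3.25) + (-1.75)·(-1.75)) / 3 = 22.75/3 = 7.5833
  S[X_1,X_2] = ((-2.75)·(3.25) + (1.25)·(1.25) + (3.25)·(-0.75) + (-1.75)·(-3.75)) / 3 = -3.25/3 = -1.0833
  S[X_2,X_2] = ((3.25)·(3.25) + (1.25)·(1.25) + (-0.75)·(-0.75) + (-3.75)·(-3.75)) / 3 = 26.75/3 = 8.9167

S is symmetric (S[j,i] = S[i,j]). Assembling:

S = [[7.5833, -1.0833],
 [-1.0833, 8.9167]]


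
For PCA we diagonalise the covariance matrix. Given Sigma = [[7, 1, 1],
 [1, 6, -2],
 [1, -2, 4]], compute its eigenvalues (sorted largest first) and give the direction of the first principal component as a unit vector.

Step 1 — characteristic polynomial p(λ) = det(λI - Sigma) = λ³ - tr·λ² + c_1·λ - det, where tr = trace, c_1 = sum of the principal 2×2 minors, det = det(Sigma):
  tr = 7 + 6 + 4 = 17,
  c_1 = (7·6 - (1)²) + (7·4 - (1)²) + (6·4 - (-2)²) = 41 + 27 + 20 = 88,
  det = 7·(6·4 - (-2)²) - (1)·((1)·4 - (-2)·(1)) + (1)·((1)·(-2) - 6·(1)) = 7·(20) - (1)·(6) + (1)·(-8) = 126.
  So p(λ) = λ³ - 17λ² + 88λ - 126.
Step 2 — look for an integer root (rational root theorem: any rational root is an integer divisor of 126). Testing λ = 7:
  p(7) = 343 - 833 + 616 - 126 = 0  ✓
  Dividing out (λ - 7): p(λ) = (λ - 7)(λ² - 10λ + 18).
Step 3 — remaining eigenvalues from the quadratic λ² - 10λ + 18 = 0:
  Δ = 10² - 4·18 = 100 - 72 = 28,  λ = (10 ± √28)/2 = (10 ± 5.2915)/2 ≈ 7.6458 or 2.3542.
  Sorted: λ_1 = 7.6458,  λ_2 = 7,  λ_3 = 2.3542  (check: sum = 17 = tr ✓).

Step 4 — unit eigenvector for λ_1 ≈ 7.6458: v spans the null space of (Sigma - λ_1 I), whose rows are
  r_1 = (-0.6458, 1, 1),  r_2 = (1, -1.6458, -2),  r_3 = (1, -2, -3.6458).
  v is orthogonal to every row, so take v ∝ r_1 × r_2 = ((1)·(-2) - (1)·(-1.6458), (1)·(1) - (-0.6458)·(-2), (-0.6458)·(-1.6458) - (1)·(1)) ≈ (-0.3542, -0.2915, 0.0627).
  Rescale (multiply by -1 so the first nonzero entry is positive): u = (0.3542, 0.2915, -0.0627).
  ||u|| = √((0.3542)² + (0.2915)² + (-0.0627)²) = √(0.2144) ≈ 0.463,  v_1 = u/||u|| ≈ (0.7651, 0.6295, -0.1355) (||v_1|| = 1).

λ_1 = 7.6458,  λ_2 = 7,  λ_3 = 2.3542;  v_1 ≈ (0.7651, 0.6295, -0.1355)


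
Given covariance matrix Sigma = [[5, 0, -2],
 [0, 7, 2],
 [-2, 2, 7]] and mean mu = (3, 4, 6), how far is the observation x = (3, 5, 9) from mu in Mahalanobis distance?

Step 1 — centre the observation: (x - mu) = (0, 1, 3).

Step 2 — invert Sigma (cofactor / det for 3×3, or solve directly):
  Sigma^{-1} = [[0.2284, -0.0203, 0.0711],
 [-0.0203, 0.1574, -0.0508],
 [0.0711, -0.0508, 0.1777]].

Step 3 — form the quadratic (x - mu)^T · Sigma^{-1} · (x - mu):
  Sigma^{-1} · (x - mu) = (0.1929, 0.0051, 0.4822).
  (x - mu)^T · [Sigma^{-1} · (x - mu)] = (0)·(0.1929) + (1)·(0.0051) + (3)·(0.4822) = 1.4518.

Step 4 — take square root: d = √(1.4518) ≈ 1.2049.

d(x, mu) = √(1.4518) ≈ 1.2049


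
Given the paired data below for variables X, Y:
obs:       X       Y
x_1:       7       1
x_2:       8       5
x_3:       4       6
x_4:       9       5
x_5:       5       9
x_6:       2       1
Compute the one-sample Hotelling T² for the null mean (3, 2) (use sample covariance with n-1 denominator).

Step 1 — sample mean vector:
  mean(X) = (7 + 8 + 4 + 9 + 5 + 2) / 6 = 35/6 = 5.8333
  mean(Y) = (1 + 5 + 6 + 5 + 9 + 1) / 6 = 27/6 = 4.5
  x̄ = (5.8333, 4.5),  deviation x̄ - mu_0 = (5.8333, 4.5) - (3, 2) = (2.8333, 2.5).

Step 2 — sample covariance matrix, S[i,j] = (1/(n-1)) · Σ_k (x_{k,i} - mean_i) · (x_{k,j} - mean_j), divisor n-1 = 5:
  S[X,X] = ((1.1667)·(1.1667) + (2.1667)·(2.1667) + (-1.8333)·(-1.8333) + (3.1667)·(3.1667) + (-0.8333)·(-0.8333) + (-3.8333)·(-3.8333)) / 5 = 34.8333/5 = 6.9667
  S[X,Y] = ((1.1667)·(-3.5) + (2.1667)·(0.5) + (-1.8333)·(1.5) + (3.1667)·(0.5) + (-0.8333)·(4.5) + (-3.8333)·(-3.5)) / 5 = 5.5/5 = 1.1
  S[Y,Y] = ((-3.5)·(-3.5) + (0.5)·(0.5) + (1.5)·(1.5) + (0.5)·(0.5) + (4.5)·(4.5) + (-3.5)·(-3.5)) / 5 = 47.5/5 = 9.5
  S = [[6.9667, 1.1],
 [1.1, 9.5]].

Step 3 — invert S. det(S) = 6.9667·9.5 - (1.1)² = 64.9733.
  S^{-1} = (1/det) · [[d, -b], [-b, a]] = [[0.1462, -0.0169],
 [-0.0169, 0.1072]].

Step 4 — quadratic form (x̄ - mu_0)^T · S^{-1} · (x̄ - mu_0):
  S^{-1} · (x̄ - mu_0) = (0.3719, 0.2201),
  (x̄ - mu_0)^T · [...] = (2.8333)·(0.3719) + (2.5)·(0.2201) = 1.6041.

Step 5 — scale by n: T² = 6 · 1.6041 = 9.6245.

T² ≈ 9.6245


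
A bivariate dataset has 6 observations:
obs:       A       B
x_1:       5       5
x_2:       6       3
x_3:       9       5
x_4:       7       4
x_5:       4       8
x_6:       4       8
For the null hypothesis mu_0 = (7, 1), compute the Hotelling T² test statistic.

Step 1 — sample mean vector:
  mean(A) = (5 + 6 + 9 + 7 + 4 + 4) / 6 = 35/6 = 5.8333
  mean(B) = (5 + 3 + 5 + 4 + 8 + 8) / 6 = 33/6 = 5.5
  x̄ = (5.8333, 5.5),  deviation x̄ - mu_0 = (5.8333, 5.5) - (7, 1) = (-1.1667, 4.5).

Step 2 — sample covariance matrix, S[i,j] = (1/(n-1)) · Σ_k (x_{k,i} - mean_i) · (x_{k,j} - mean_j), divisor n-1 = 5:
  S[A,A] = ((-0.8333)·(-0.8333) + (0.1667)·(0.1667) + (3.1667)·(3.1667) + (1.1667)·(1.1667) + (-1.8333)·(-1.8333) + (-1.8333)·(-1.8333)) / 5 = 18.8333/5 = 3.7667
  S[A,B] = ((-0.8333)·(-0.5) + (0.1667)·(-2.5) + (3.1667)·(-0.5) + (1.1667)·(-1.5) + (-1.8333)·(2.5) + (-1.8333)·(2.5)) / 5 = -12.5/5 = -2.5
  S[B,B] = ((-0.5)·(-0.5) + (-2.5)·(-2.5) + (-0.5)·(-0.5) + (-1.5)·(-1.5) + (2.5)·(2.5) + (2.5)·(2.5)) / 5 = 21.5/5 = 4.3
  S = [[3.7667, -2.5],
 [-2.5, 4.3]].

Step 3 — invert S. det(S) = 3.7667·4.3 - (-2.5)² = 9.9467.
  S^{-1} = (1/det) · [[d, -b], [-b, a]] = [[0.4323, 0.2513],
 [0.2513, 0.3787]].

Step 4 — quadratic form (x̄ - mu_0)^T · S^{-1} · (x̄ - mu_0):
  S^{-1} · (x̄ - mu_0) = (0.6267, 1.4109),
  (x̄ - mu_0)^T · [...] = (-1.1667)·(0.6267) + (4.5)·(1.4109) = 5.6177.

Step 5 — scale by n: T² = 6 · 5.6177 = 33.7064.

T² ≈ 33.7064


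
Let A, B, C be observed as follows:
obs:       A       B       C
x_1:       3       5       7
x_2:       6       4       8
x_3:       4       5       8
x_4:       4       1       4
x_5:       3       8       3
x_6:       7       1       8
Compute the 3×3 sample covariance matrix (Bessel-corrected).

Step 1 — column means:
  mean(A) = (3 + 6 + 4 + 4 + 3 + 7) / 6 = 27/6 = 4.5
  mean(B) = (5 + 4 + 5 + 1 + 8 + 1) / 6 = 24/6 = 4
  mean(C) = (7 + 8 + 8 + 4 + 3 + 8) / 6 = 38/6 = 6.3333

Step 2 — sample covariance S[i,j] = (1/(n-1)) · Σ_k (x_{k,i} - mean_i) · (x_{k,j} - mean_j), with n-1 = 5.
  S[A,A] = ((-1.5)·(-1.5) + (1.5)·(1.5) + (-0.5)·(-0.5) + (-0.5)·(-0.5) + (-1.5)·(-1.5) + (2.5)·(2.5)) / 5 = 13.5/5 = 2.7
  S[A,B] = ((-1.5)·(1) + (1.5)·(0) + (-0.5)·(1) + (-0.5)·(-3) + (-1.5)·(4) + (2.5)·(-3)) / 5 = -14/5 = -2.8
  S[A,C] = ((-1.5)·(0.6667) + (1.5)·(1.6667) + (-0.5)·(1.6667) + (-0.5)·(-2.3333) + (-1.5)·(-3.3333) + (2.5)·(1.6667)) / 5 = 11/5 = 2.2
  S[B,B] = ((1)·(1) + (0)·(0) + (1)·(1) + (-3)·(-3) + (4)·(4) + (-3)·(-3)) / 5 = 36/5 = 7.2
  S[B,C] = ((1)·(0.6667) + (0)·(1.6667) + (1)·(1.6667) + (-3)·(-2.3333) + (4)·(-3.3333) + (-3)·(1.6667)) / 5 = -9/5 = -1.8
  S[C,C] = ((0.6667)·(0.6667) + (1.6667)·(1.6667) + (1.6667)·(1.6667) + (-2.3333)·(-2.3333) + (-3.3333)·(-3.3333) + (1.6667)·(1.6667)) / 5 = 25.3333/5 = 5.0667

S is symmetric (S[j,i] = S[i,j]). Assembling:

S = [[2.7, -2.8, 2.2],
 [-2.8, 7.2, -1.8],
 [2.2, -1.8, 5.0667]]


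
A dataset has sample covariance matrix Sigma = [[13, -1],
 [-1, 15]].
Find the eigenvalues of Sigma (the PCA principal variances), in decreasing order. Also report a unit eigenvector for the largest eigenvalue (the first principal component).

Step 1 — characteristic polynomial of 2×2 Sigma:
  det(Sigma - λI) = λ² - trace · λ + det = 0.
  trace = 13 + 15 = 28, det = 13·15 - (-1)² = 194.
Step 2 — discriminant:
  Δ = trace² - 4·det = 784 - 776 = 8.
Step 3 — eigenvalues:
  λ = (trace ± √Δ)/2 = (28 ± 2.8284)/2,
  λ_1 = 15.4142,  λ_2 = 12.5858.

Step 4 — unit eigenvector for λ_1: solve (Sigma - λ_1 I)v = 0. First row:
  (13 - 15.4142)·v_x + (-1)·v_y = 0, i.e. (-2.4142)·v_x + (-1)·v_y = 0,
  so v ∝ (b, λ_1 - a) = (-1, 2.4142); multiply by -1 so the first entry is positive: u = (1, -2.4142).
  ||u|| = √((1)² + (-2.4142)²) = √(6.8284) ≈ 2.6131,
  v_1 = u/||u|| ≈ (0.3827, -0.9239) (||v_1|| = 1).

λ_1 = 15.4142,  λ_2 = 12.5858;  v_1 ≈ (0.3827, -0.9239)


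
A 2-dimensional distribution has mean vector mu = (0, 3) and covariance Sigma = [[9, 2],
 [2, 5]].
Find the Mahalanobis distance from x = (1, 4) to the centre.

Step 1 — centre the observation: (x - mu) = (1, 1).

Step 2 — invert Sigma. det(Sigma) = 9·5 - (2)² = 41.
  Sigma^{-1} = (1/det) · [[d, -b], [-b, a]] = [[0.122, -0.0488],
 [-0.0488, 0.2195]].

Step 3 — form the quadratic (x - mu)^T · Sigma^{-1} · (x - mu):
  Sigma^{-1} · (x - mu) = (0.0732, 0.1707).
  (x - mu)^T · [Sigma^{-1} · (x - mu)] = (1)·(0.0732) + (1)·(0.1707) = 0.2439.

Step 4 — take square root: d = √(0.2439) ≈ 0.4939.

d(x, mu) = √(0.2439) ≈ 0.4939


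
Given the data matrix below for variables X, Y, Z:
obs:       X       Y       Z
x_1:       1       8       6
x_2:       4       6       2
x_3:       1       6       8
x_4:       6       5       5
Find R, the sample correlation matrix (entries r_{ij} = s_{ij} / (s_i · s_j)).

Step 1 — column means:
  mean(X) = (1 + 4 + 1 + 6) / 4 = 12/4 = 3
  mean(Y) = (8 + 6 + 6 + 5) / 4 = 25/4 = 6.25
  mean(Z) = (6 + 2 + 8 + 5) / 4 = 21/4 = 5.25

Step 2 — sample variances and covariances s[i,j] = (1/(n-1)) · Σ_k (x_{k,i} - mean_i) · (x_{k,j} - mean_j), with n-1 = 3:
  s[X,X] = ((-2)·(-2) + (1)·(1) + (-2)·(-2) + (3)·(3)) / 3 = 18/3 = 6
  s[X,Y] = ((-2)·(1.75) + (1)·(-0.25) + (-2)·(-0.25) + (3)·(-1.25)) / 3 = -7/3 = -2.3333
  s[X,Z] = ((-2)·(0.75) + (1)·(-3.25) + (-2)·(2.75) + (3)·(-0.25)) / 3 = -11/3 = -3.6667
  s[Y,Y] = ((1.75)·(1.75) + (-0.25)·(-0.25) + (-0.25)·(-0.25) + (-1.25)·(-1.25)) / 3 = 4.75/3 = 1.5833
  s[Y,Z] = ((1.75)·(0.75) + (-0.25)·(-3.25) + (-0.25)·(2.75) + (-1.25)·(-0.25)) / 3 = 1.75/3 = 0.5833
  s[Z,Z] = ((0.75)·(0.75) + (-3.25)·(-3.25) + (2.75)·(2.75) + (-0.25)·(-0.25)) / 3 = 18.75/3 = 6.25
  Sample standard deviations s_i = √(s[i,i]):
  s(X) = √(6) = 2.4495
  s(Y) = √(1.5833) = 1.2583
  s(Z) = √(6.25) = 2.5

Step 3 — r_{ij} = s_{ij} / (s_i · s_j):
  r[X,X] = 1 (diagonal).
  r[X,Y] = -2.3333 / (2.4495 · 1.2583) = -2.3333 / 3.0822 = -0.757
  r[X,Z] = -3.6667 / (2.4495 · 2.5) = -3.6667 / 6.1237 = -0.5988
  r[Y,Y] = 1 (diagonal).
  r[Y,Z] = 0.5833 / (1.2583 · 2.5) = 0.5833 / 3.1458 = 0.1854
  r[Z,Z] = 1 (diagonal).

R is symmetric with unit diagonal. Assembling:

R = [[1, -0.757, -0.5988],
 [-0.757, 1, 0.1854],
 [-0.5988, 0.1854, 1]]


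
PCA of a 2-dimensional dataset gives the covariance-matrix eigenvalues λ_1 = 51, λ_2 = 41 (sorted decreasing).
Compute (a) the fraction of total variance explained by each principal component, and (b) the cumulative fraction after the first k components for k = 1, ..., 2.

Step 1 — total variance = trace(Sigma) = Σ λ_i = 51 + 41 = 92.

Step 2 — fraction explained by component i = λ_i / Σ λ:
  PC1: 51/92 = 0.5543
  PC2: 41/92 = 0.4457

Step 3 — cumulative fraction after k components = (λ_1 + ... + λ_k) / Σ λ:
  k = 1: 51/92 = 0.5543
  k = 2: (51 + 41)/92 = 92/92 = 1

Summary (fraction, with percent):

explained: PC1 0.5543 (55.43%), PC2 0.4457 (44.57%);  cumulative: 0.5543, 1


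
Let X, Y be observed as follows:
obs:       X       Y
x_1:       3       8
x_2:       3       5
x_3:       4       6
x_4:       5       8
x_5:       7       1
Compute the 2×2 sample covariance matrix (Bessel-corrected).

Step 1 — column means:
  mean(X) = (3 + 3 + 4 + 5 + 7) / 5 = 22/5 = 4.4
  mean(Y) = (8 + 5 + 6 + 8 + 1) / 5 = 28/5 = 5.6

Step 2 — sample covariance S[i,j] = (1/(n-1)) · Σ_k (x_{k,i} - mean_i) · (x_{k,j} - mean_j), with n-1 = 4.
  S[X,X] = ((-1.4)·(-1.4) + (-1.4)·(-1.4) + (-0.4)·(-0.4) + (0.6)·(0.6) + (2.6)·(2.6)) / 4 = 11.2/4 = 2.8
  S[X,Y] = ((-1.4)·(2.4) + (-1.4)·(-0.6) + (-0.4)·(0.4) + (0.6)·(2.4) + (2.6)·(-4.6)) / 4 = -13.2/4 = -3.3
  S[Y,Y] = ((2.4)·(2.4) + (-0.6)·(-0.6) + (0.4)·(0.4) + (2.4)·(2.4) + (-4.6)·(-4.6)) / 4 = 33.2/4 = 8.3

S is symmetric (S[j,i] = S[i,j]). Assembling:

S = [[2.8, -3.3],
 [-3.3, 8.3]]


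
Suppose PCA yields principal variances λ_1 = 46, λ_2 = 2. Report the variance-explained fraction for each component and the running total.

Step 1 — total variance = trace(Sigma) = Σ λ_i = 46 + 2 = 48.

Step 2 — fraction explained by component i = λ_i / Σ λ:
  PC1: 46/48 = 0.9583
  PC2: 2/48 = 0.0417

Step 3 — cumulative fraction after k components = (λ_1 + ... + λ_k) / Σ λ:
  k = 1: 46/48 = 0.9583
  k = 2: (46 + 2)/48 = 48/48 = 1

Summary (fraction, with percent):

explained: PC1 0.9583 (95.83%), PC2 0.0417 (4.17%);  cumulative: 0.9583, 1


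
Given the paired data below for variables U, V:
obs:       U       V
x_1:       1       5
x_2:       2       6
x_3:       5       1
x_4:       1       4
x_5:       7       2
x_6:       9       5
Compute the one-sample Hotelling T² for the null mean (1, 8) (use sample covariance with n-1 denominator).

Step 1 — sample mean vector:
  mean(U) = (1 + 2 + 5 + 1 + 7 + 9) / 6 = 25/6 = 4.1667
  mean(V) = (5 + 6 + 1 + 4 + 2 + 5) / 6 = 23/6 = 3.8333
  x̄ = (4.1667, 3.8333),  deviation x̄ - mu_0 = (4.1667, 3.8333) - (1, 8) = (3.1667, -4.1667).

Step 2 — sample covariance matrix, S[i,j] = (1/(n-1)) · Σ_k (x_{k,i} - mean_i) · (x_{k,j} - mean_j), divisor n-1 = 5:
  S[U,U] = ((-3.1667)·(-3.1667) + (-2.1667)·(-2.1667) + (0.8333)·(0.8333) + (-3.1667)·(-3.1667) + (2.8333)·(2.8333) + (4.8333)·(4.8333)) / 5 = 56.8333/5 = 11.3667
  S[U,V] = ((-3.1667)·(1.1667) + (-2.1667)·(2.1667) + (0.8333)·(-2.8333) + (-3.1667)·(0.1667) + (2.8333)·(-1.8333) + (4.8333)·(1.1667)) / 5 = -10.8333/5 = -2.1667
  S[V,V] = ((1.1667)·(1.1667) + (2.1667)·(2.1667) + (-2.8333)·(-2.8333) + (0.1667)·(0.1667) + (-1.8333)·(-1.8333) + (1.1667)·(1.1667)) / 5 = 18.8333/5 = 3.7667
  S = [[11.3667, -2.1667],
 [-2.1667, 3.7667]].

Step 3 — invert S. det(S) = 11.3667·3.7667 - (-2.1667)² = 38.12.
  S^{-1} = (1/det) · [[d, -b], [-b, a]] = [[0.0988, 0.0568],
 [0.0568, 0.2982]].

Step 4 — quadratic form (x̄ - mu_0)^T · S^{-1} · (x̄ - mu_0):
  S^{-1} · (x̄ - mu_0) = (0.0761, -1.0624),
  (x̄ - mu_0)^T · [...] = (3.1667)·(0.0761) + (-4.1667)·(-1.0624) = 4.6677.

Step 5 — scale by n: T² = 6 · 4.6677 = 28.0063.

T² ≈ 28.0063


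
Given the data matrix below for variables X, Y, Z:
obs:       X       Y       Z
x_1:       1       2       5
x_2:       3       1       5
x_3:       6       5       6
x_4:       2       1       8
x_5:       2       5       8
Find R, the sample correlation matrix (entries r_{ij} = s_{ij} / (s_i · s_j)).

Step 1 — column means:
  mean(X) = (1 + 3 + 6 + 2 + 2) / 5 = 14/5 = 2.8
  mean(Y) = (2 + 1 + 5 + 1 + 5) / 5 = 14/5 = 2.8
  mean(Z) = (5 + 5 + 6 + 8 + 8) / 5 = 32/5 = 6.4

Step 2 — sample variances and covariances s[i,j] = (1/(n-1)) · Σ_k (x_{k,i} - mean_i) · (x_{k,j} - mean_j), with n-1 = 4:
  s[X,X] = ((-1.8)·(-1.8) + (0.2)·(0.2) + (3.2)·(3.2) + (-0.8)·(-0.8) + (-0.8)·(-0.8)) / 4 = 14.8/4 = 3.7
  s[X,Y] = ((-1.8)·(-0.8) + (0.2)·(-1.8) + (3.2)·(2.2) + (-0.8)·(-1.8) + (-0.8)·(2.2)) / 4 = 7.8/4 = 1.95
  s[X,Z] = ((-1.8)·(-1.4) + (0.2)·(-1.4) + (3.2)·(-0.4) + (-0.8)·(1.6) + (-0.8)·(1.6)) / 4 = -1.6/4 = -0.4
  s[Y,Y] = ((-0.8)·(-0.8) + (-1.8)·(-1.8) + (2.2)·(2.2) + (-1.8)·(-1.8) + (2.2)·(2.2)) / 4 = 16.8/4 = 4.2
  s[Y,Z] = ((-0.8)·(-1.4) + (-1.8)·(-1.4) + (2.2)·(-0.4) + (-1.8)·(1.6) + (2.2)·(1.6)) / 4 = 3.4/4 = 0.85
  s[Z,Z] = ((-1.4)·(-1.4) + (-1.4)·(-1.4) + (-0.4)·(-0.4) + (1.6)·(1.6) + (1.6)·(1.6)) / 4 = 9.2/4 = 2.3
  Sample standard deviations s_i = √(s[i,i]):
  s(X) = √(3.7) = 1.9235
  s(Y) = √(4.2) = 2.0494
  s(Z) = √(2.3) = 1.5166

Step 3 — r_{ij} = s_{ij} / (s_i · s_j):
  r[X,X] = 1 (diagonal).
  r[X,Y] = 1.95 / (1.9235 · 2.0494) = 1.95 / 3.9421 = 0.4947
  r[X,Z] = -0.4 / (1.9235 · 1.5166) = -0.4 / 2.9172 = -0.1371
  r[Y,Y] = 1 (diagonal).
  r[Y,Z] = 0.85 / (2.0494 · 1.5166) = 0.85 / 3.1081 = 0.2735
  r[Z,Z] = 1 (diagonal).

R is symmetric with unit diagonal. Assembling:

R = [[1, 0.4947, -0.1371],
 [0.4947, 1, 0.2735],
 [-0.1371, 0.2735, 1]]


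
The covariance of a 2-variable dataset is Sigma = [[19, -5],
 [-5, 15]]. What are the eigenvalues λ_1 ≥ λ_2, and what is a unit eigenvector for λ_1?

Step 1 — characteristic polynomial of 2×2 Sigma:
  det(Sigma - λI) = λ² - trace · λ + det = 0.
  trace = 19 + 15 = 34, det = 19·15 - (-5)² = 260.
Step 2 — discriminant:
  Δ = trace² - 4·det = 1156 - 1040 = 116.
Step 3 — eigenvalues:
  λ = (trace ± √Δ)/2 = (34 ± 10.7703)/2,
  λ_1 = 22.3852,  λ_2 = 11.6148.

Step 4 — unit eigenvector for λ_1: solve (Sigma - λ_1 I)v = 0. First row:
  (19 - 22.3852)·v_x + (-5)·v_y = 0, i.e. (-3.3852)·v_x + (-5)·v_y = 0,
  so v ∝ (b, λ_1 - a) = (-5, 3.3852); multiply by -1 so the first entry is positive: u = (5, -3.3852).
  ||u|| = √((5)² + (-3.3852)²) = √(36.4593) ≈ 6.0382,
  v_1 = u/||u|| ≈ (0.8281, -0.5606) (||v_1|| = 1).

λ_1 = 22.3852,  λ_2 = 11.6148;  v_1 ≈ (0.8281, -0.5606)


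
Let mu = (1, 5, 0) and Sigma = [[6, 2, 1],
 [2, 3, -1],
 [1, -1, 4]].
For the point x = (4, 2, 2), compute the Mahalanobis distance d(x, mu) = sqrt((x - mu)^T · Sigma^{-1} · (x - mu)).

Step 1 — centre the observation: (x - mu) = (3, -3, 2).

Step 2 — invert Sigma (cofactor / det for 3×3, or solve directly):
  Sigma^{-1} = [[0.2558, -0.2093, -0.1163],
 [-0.2093, 0.5349, 0.186],
 [-0.1163, 0.186, 0.3256]].

Step 3 — form the quadratic (x - mu)^T · Sigma^{-1} · (x - mu):
  Sigma^{-1} · (x - mu) = (1.1628, -1.8605, -0.2558).
  (x - mu)^T · [Sigma^{-1} · (x - mu)] = (3)·(1.1628) + (-3)·(-1.8605) + (2)·(-0.2558) = 8.5581.

Step 4 — take square root: d = √(8.5581) ≈ 2.9254.

d(x, mu) = √(8.5581) ≈ 2.9254
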